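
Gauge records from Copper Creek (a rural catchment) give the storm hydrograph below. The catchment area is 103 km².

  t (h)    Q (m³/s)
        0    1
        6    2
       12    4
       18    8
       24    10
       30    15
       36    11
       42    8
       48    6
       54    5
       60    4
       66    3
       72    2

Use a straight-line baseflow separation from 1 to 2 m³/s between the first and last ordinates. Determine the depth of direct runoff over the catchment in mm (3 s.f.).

d ≈ 12.5 mm

Direct runoff: 0.00, 0.92, 2.83, 6.75, 8.67, 13.58, 9.50, 6.42, 4.33, 3.25, 2.17, 1.08, 0.00 m³/s; ΣQ_DR = 59.50 m³/s.
V = ΣQ_DR · Δt = 59.50 × 21600 s = 1.285 × 10^6 m³.
Over A = 103 km², depth = V / A = 12.5 mm.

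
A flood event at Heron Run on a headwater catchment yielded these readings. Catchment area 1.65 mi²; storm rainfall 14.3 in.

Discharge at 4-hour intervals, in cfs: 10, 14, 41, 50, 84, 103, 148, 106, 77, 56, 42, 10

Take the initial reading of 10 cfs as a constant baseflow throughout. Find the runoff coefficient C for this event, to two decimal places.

ΣQ_DR = 621.0 cfs; V = ΣQ_DR·Δt = 8.942 × 10^6 ft³.
Runoff depth d = V / A = 2.333 in.
C = d / P = 2.333 / 14.3 = 0.16.

C ≈ 0.16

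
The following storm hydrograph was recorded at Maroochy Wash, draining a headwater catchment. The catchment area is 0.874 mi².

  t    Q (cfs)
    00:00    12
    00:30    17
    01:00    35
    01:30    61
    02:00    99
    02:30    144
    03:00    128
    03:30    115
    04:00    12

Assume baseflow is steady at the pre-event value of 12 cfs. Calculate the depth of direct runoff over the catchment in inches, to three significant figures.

Direct runoff: 0.0, 5.0, 23.0, 49.0, 87.0, 132.0, 116.0, 103.0, 0.0 cfs; ΣQ_DR = 515.0 cfs.
V = ΣQ_DR · Δt = 515.0 × 1800 s = 9.270 × 10^5 ft³.
Over A = 0.874 mi², depth = V / A = 0.457 in.

d ≈ 0.457 in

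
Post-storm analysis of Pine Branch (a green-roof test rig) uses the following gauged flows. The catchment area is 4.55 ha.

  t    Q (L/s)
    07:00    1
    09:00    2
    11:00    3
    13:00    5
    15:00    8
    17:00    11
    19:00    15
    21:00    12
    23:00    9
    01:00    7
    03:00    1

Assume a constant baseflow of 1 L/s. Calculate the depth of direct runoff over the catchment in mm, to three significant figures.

Direct runoff: 0.0, 1.0, 2.0, 4.0, 7.0, 10.0, 14.0, 11.0, 8.0, 6.0, 0.0 L/s; ΣQ_DR = 63.00 L/s.
V = ΣQ_DR · Δt = 63.00 × 7200 s = 4.536 × 10^5 L.
Over A = 4.55 ha, depth = V / A = 9.97 mm.

d ≈ 9.97 mm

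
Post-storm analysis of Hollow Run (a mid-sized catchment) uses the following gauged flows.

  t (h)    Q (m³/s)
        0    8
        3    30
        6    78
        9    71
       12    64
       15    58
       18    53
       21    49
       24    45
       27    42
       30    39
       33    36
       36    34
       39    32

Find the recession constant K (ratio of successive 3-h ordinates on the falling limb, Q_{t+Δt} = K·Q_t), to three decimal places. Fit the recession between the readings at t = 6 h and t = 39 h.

Using the recession-limb readings at t = 6 h and t = 39 h: Q falls from 78 to 32 m³/s over 11 intervals.
K = (Q₂/Q₁)^(1/11) = (32/78)^(1/11) = 0.922.

K ≈ 0.922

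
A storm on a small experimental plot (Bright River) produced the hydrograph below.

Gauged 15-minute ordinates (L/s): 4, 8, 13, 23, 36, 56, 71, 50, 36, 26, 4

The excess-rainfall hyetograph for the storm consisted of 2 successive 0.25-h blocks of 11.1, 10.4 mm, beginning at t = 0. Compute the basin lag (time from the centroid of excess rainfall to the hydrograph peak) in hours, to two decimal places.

t_L ≈ 1.25 h

Centroid of excess rainfall: t_c = Σ P_i·t̄_i / ΣP_i = 0.2459 h (block centres at 0.125, 0.375 h).
Hydrograph peak occurs at t = 1.5 h, so basin lag t_L = 1.5 − 0.2459 = 1.25 h.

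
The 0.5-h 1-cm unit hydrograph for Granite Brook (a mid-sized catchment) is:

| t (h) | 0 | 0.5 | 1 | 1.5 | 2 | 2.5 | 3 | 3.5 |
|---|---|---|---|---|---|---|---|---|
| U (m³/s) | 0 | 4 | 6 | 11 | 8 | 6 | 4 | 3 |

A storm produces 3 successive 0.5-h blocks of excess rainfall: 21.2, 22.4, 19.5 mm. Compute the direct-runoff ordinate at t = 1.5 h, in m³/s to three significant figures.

By discrete convolution, Q_j = Σ (P_i / 10 mm) · U_{j−i}.
At t = 1.5 h (j=3): Q = (21.2/10)·11 + (22.4/10)·6 + (19.5/10)·4 = 44.6 m³/s.

Q ≈ 44.6 m³/s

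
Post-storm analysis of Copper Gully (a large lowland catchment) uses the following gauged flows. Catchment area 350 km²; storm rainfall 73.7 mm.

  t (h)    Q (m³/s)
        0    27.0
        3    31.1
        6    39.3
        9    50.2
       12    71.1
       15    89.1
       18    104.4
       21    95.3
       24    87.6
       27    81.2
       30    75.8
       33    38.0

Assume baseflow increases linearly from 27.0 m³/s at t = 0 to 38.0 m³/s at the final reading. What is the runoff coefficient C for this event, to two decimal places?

ΣQ_DR = 400.1 m³/s; V = ΣQ_DR·Δt = 4.321 × 10^6 m³.
Runoff depth d = V / A = 12.35 mm.
C = d / P = 12.35 / 73.7 = 0.17.

C ≈ 0.17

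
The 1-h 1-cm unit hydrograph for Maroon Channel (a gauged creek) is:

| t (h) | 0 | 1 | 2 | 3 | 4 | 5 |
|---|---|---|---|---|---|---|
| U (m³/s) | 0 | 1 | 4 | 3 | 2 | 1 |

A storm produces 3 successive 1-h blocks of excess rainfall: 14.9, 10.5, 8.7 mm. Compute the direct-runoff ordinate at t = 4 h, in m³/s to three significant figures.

Q ≈ 9.61 m³/s

By discrete convolution, Q_j = Σ (P_i / 10 mm) · U_{j−i}.
At t = 4 h (j=4): Q = (14.9/10)·2 + (10.5/10)·3 + (8.7/10)·4 = 9.61 m³/s.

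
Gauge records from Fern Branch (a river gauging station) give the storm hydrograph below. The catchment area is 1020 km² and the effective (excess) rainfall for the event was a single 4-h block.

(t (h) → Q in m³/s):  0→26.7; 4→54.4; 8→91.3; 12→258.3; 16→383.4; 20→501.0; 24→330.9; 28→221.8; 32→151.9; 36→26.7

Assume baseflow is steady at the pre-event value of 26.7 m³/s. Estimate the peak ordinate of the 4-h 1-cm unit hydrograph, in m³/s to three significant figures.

Direct runoff: 0.0, 27.7, 64.6, 231.6, 356.7, 474.3, 304.2, 195.1, 125.2, 0.0 m³/s; ΣQ_DR = 1779 m³/s, peak = 474.3 m³/s.
Runoff depth d = ΣQ_DR·Δt / A = 1779 × 14400 / (1020 km²) = 25.12 mm.
The 1-cm UH is the DRH scaled by (10 mm)/d, so U_p = 474.3 × 10/25.12 = 189 m³/s.

U_p ≈ 189 m³/s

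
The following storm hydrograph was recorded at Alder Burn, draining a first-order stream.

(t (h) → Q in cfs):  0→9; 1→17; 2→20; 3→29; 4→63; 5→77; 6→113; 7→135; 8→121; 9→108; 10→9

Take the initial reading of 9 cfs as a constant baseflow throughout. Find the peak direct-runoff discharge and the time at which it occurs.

Subtracting baseflow gives direct-runoff ordinates: 0.0, 8.0, 11.0, 20.0, 54.0, 68.0, 104.0, 126.0, 112.0, 99.0, 0.0 cfs.
The maximum is 126.0 cfs, occurring at the reading for t = 7 h.

Q_p = 126.0 cfs at t = 7 h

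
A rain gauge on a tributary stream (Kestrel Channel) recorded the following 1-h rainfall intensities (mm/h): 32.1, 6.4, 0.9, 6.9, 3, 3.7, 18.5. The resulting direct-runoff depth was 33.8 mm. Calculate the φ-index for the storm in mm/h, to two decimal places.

φ ≈ 8.40 mm/h

Only the 2 blocks with intensity above φ contribute runoff: 32.1, 18.5 mm/h.
Σ(I−φ)·Δt = d  ⇒  (32.1+18.5 − 2φ)·1 = 33.8
φ = (50.60 − 33.8/1) / 2 = 8.40 mm/h.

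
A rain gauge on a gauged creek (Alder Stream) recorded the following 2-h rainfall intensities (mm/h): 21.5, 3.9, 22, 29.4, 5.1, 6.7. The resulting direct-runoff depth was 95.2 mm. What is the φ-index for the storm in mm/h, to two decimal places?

φ ≈ 8.43 mm/h

Only the 3 blocks with intensity above φ contribute runoff: 21.5, 22, 29.4 mm/h.
Σ(I−φ)·Δt = d  ⇒  (21.5+22+29.4 − 3φ)·2 = 95.2
φ = (72.90 − 95.2/2) / 3 = 8.43 mm/h.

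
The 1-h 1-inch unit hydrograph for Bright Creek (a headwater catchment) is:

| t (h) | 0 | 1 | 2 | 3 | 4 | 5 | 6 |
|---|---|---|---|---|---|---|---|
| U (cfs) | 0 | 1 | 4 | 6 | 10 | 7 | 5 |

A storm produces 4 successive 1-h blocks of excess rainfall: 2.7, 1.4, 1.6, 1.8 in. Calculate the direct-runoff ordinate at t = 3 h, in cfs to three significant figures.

By discrete convolution, Q_j = Σ (P_i / 1 in) · U_{j−i}.
At t = 3 h (j=3): Q = (2.7/1)·6 + (1.4/1)·4 + (1.6/1)·1 + (1.8/1)·0 = 23.4 cfs.

Q ≈ 23.4 cfs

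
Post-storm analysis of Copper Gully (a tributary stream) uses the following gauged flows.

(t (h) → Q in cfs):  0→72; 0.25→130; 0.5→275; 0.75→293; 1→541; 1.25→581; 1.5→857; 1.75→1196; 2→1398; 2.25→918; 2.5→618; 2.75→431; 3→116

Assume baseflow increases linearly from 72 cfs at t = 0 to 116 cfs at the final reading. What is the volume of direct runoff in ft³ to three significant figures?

V ≈ 5.58 × 10^6 ft³

Direct-runoff ordinates (Q − Q_b): 0.00, 54.33, 195.67, 210.00, 454.33, 490.67, 763.00, 1098.33, 1296.67, 813.00, 509.33, 318.67, 0.00 cfs.
ΣQ_DR = 6204 cfs.
With Δt = 0.25 h = 900 s, V = ΣQ_DR · Δt = 6204 × 900 = 5.58 × 10^6 ft³.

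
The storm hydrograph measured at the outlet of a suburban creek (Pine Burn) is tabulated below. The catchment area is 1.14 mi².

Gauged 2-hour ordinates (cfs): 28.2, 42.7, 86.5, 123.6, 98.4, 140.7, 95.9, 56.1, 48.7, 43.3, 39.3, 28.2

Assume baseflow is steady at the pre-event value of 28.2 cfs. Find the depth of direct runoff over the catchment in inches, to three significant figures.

Direct runoff: 0.0, 14.5, 58.3, 95.4, 70.2, 112.5, 67.7, 27.9, 20.5, 15.1, 11.1, 0.0 cfs; ΣQ_DR = 493.2 cfs.
V = ΣQ_DR · Δt = 493.2 × 7200 s = 3.551 × 10^6 ft³.
Over A = 1.14 mi², depth = V / A = 1.34 in.

d ≈ 1.34 in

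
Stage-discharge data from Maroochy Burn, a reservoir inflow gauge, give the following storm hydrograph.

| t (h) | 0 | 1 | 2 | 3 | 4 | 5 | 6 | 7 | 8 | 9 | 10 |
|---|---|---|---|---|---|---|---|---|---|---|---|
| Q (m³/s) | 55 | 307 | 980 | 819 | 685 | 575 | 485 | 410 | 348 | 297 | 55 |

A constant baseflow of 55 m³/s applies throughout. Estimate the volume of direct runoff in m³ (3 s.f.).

Direct-runoff ordinates (Q − Q_b): 0.0, 252.0, 925.0, 764.0, 630.0, 520.0, 430.0, 355.0, 293.0, 242.0, 0.0 m³/s.
ΣQ_DR = 4411 m³/s.
With Δt = 1 h = 3600 s, V = ΣQ_DR · Δt = 4411 × 3600 = 1.59 × 10^7 m³.

V ≈ 1.59 × 10^7 m³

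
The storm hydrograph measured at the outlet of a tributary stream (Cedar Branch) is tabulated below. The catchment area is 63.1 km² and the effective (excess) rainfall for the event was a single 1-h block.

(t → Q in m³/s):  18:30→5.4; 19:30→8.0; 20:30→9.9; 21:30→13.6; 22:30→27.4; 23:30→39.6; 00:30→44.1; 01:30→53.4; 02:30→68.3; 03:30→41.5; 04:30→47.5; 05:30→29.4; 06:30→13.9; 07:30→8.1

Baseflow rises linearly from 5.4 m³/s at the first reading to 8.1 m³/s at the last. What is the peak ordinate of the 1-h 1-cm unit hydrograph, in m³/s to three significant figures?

U_p ≈ 34.0 m³/s

Direct runoff: 0.00, 2.39, 4.08, 7.58, 21.17, 33.16, 37.45, 46.55, 61.24, 34.23, 40.02, 21.72, 6.01, 0.00 m³/s; ΣQ_DR = 315.6 m³/s, peak = 61.24 m³/s.
Runoff depth d = ΣQ_DR·Δt / A = 315.6 × 3600 / (63.1 km²) = 18.01 mm.
The 1-cm UH is the DRH scaled by (10 mm)/d, so U_p = 61.24 × 10/18.01 = 34.0 m³/s.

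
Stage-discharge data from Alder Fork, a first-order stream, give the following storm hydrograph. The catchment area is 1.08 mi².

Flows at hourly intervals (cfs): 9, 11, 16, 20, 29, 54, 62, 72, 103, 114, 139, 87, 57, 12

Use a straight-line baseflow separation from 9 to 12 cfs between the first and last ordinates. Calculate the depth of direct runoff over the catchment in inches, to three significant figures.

Direct runoff: 0.00, 1.77, 6.54, 10.31, 19.08, 43.85, 51.62, 61.38, 92.15, 102.92, 127.69, 75.46, 45.23, 0.00 cfs; ΣQ_DR = 638.0 cfs.
V = ΣQ_DR · Δt = 638.0 × 3600 s = 2.297 × 10^6 ft³.
Over A = 1.08 mi², depth = V / A = 0.915 in.

d ≈ 0.915 in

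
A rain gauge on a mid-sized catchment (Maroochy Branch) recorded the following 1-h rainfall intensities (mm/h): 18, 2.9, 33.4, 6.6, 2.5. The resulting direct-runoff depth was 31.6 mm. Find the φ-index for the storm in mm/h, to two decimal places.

Only the 2 blocks with intensity above φ contribute runoff: 18, 33.4 mm/h.
Σ(I−φ)·Δt = d  ⇒  (18+33.4 − 2φ)·1 = 31.6
φ = (51.40 − 31.6/1) / 2 = 9.90 mm/h.

φ ≈ 9.90 mm/h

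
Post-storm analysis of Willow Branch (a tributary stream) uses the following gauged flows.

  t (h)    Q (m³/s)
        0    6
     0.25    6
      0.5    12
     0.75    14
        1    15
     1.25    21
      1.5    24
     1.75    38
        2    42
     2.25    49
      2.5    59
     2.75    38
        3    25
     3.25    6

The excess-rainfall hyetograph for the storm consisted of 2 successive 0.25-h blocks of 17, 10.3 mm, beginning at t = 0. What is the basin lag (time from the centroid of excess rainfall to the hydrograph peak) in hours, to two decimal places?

Centroid of excess rainfall: t_c = Σ P_i·t̄_i / ΣP_i = 0.2193 h (block centres at 0.125, 0.375 h).
Hydrograph peak occurs at t = 2.5 h, so basin lag t_L = 2.5 − 0.2193 = 2.28 h.

t_L ≈ 2.28 h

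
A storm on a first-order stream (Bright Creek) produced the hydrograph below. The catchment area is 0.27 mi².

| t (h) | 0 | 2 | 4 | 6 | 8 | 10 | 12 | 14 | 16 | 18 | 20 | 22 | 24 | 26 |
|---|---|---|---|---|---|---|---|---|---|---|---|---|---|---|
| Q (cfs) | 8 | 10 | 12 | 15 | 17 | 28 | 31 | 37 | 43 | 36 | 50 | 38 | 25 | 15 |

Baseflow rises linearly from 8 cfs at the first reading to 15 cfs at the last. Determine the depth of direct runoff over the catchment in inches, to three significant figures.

Direct runoff: 0.00, 1.46, 2.92, 5.38, 6.85, 17.31, 19.77, 25.23, 30.69, 23.15, 36.62, 24.08, 10.54, 0.00 cfs; ΣQ_DR = 204.0 cfs.
V = ΣQ_DR · Δt = 204.0 × 7200 s = 1.469 × 10^6 ft³.
Over A = 0.27 mi², depth = V / A = 2.34 in.

d ≈ 2.34 in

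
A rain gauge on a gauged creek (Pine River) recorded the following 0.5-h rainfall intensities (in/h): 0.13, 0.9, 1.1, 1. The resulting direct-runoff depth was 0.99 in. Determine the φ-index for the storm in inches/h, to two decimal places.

Only the 3 blocks with intensity above φ contribute runoff: 0.9, 1.1, 1 in/h.
Σ(I−φ)·Δt = d  ⇒  (0.9+1.1+1 − 3φ)·0.5 = 0.99
φ = (3.000 − 0.99/0.5) / 3 = 0.34 in/h.

φ ≈ 0.34 in/h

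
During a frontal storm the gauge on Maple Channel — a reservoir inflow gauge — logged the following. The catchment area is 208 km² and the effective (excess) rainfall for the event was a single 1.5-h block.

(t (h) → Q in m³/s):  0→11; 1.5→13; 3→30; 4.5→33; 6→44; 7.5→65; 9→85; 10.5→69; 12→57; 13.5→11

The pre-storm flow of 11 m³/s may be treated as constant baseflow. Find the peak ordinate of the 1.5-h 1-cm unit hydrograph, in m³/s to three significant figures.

U_p ≈ 92.5 m³/s

Direct runoff: 0.0, 2.0, 19.0, 22.0, 33.0, 54.0, 74.0, 58.0, 46.0, 0.0 m³/s; ΣQ_DR = 308.0 m³/s, peak = 74.0 m³/s.
Runoff depth d = ΣQ_DR·Δt / A = 308.0 × 5400 / (208 km²) = 7.996 mm.
The 1-cm UH is the DRH scaled by (10 mm)/d, so U_p = 74.0 × 10/7.996 = 92.5 m³/s.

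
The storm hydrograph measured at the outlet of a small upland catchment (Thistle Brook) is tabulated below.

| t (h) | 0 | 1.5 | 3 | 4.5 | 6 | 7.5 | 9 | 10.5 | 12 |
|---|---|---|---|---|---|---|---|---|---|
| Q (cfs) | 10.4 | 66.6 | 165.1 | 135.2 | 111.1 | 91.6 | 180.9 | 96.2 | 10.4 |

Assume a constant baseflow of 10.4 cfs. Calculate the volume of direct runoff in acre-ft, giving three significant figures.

V ≈ 95.9 acre-ft

Direct-runoff ordinates (Q − Q_b): 0.0, 56.2, 154.7, 124.8, 100.7, 81.2, 170.5, 85.8, 0.0 cfs.
ΣQ_DR = 773.9 cfs.
With Δt = 1.5 h = 5400 s, V = ΣQ_DR · Δt = 773.9 × 5400 = 4.18 × 10^6 ft³ = 95.9 acre-ft.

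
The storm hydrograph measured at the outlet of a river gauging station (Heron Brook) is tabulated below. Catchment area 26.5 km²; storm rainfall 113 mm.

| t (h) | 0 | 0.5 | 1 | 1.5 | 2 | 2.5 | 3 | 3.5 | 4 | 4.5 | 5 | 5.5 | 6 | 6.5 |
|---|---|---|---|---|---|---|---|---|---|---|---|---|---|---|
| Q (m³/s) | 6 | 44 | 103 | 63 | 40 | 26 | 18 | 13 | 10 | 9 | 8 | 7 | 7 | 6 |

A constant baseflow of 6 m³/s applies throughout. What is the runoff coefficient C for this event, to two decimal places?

C ≈ 0.17

ΣQ_DR = 276.0 m³/s; V = ΣQ_DR·Δt = 4.968 × 10^5 m³.
Runoff depth d = V / A = 18.75 mm.
C = d / P = 18.75 / 113 = 0.17.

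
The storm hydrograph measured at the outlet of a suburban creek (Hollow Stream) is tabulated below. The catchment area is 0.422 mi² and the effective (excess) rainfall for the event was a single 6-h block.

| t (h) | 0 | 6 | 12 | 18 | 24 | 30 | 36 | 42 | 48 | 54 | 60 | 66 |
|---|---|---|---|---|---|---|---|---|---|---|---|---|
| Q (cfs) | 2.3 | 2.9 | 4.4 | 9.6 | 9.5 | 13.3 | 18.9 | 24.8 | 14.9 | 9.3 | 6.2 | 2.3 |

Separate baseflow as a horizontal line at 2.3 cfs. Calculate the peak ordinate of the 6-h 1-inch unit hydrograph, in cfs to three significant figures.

U_p ≈ 11.2 cfs

Direct runoff: 0.0, 0.6, 2.1, 7.3, 7.2, 11.0, 16.6, 22.5, 12.6, 7.0, 3.9, 0.0 cfs; ΣQ_DR = 90.80 cfs, peak = 22.5 cfs.
Runoff depth d = ΣQ_DR·Δt / A = 90.80 × 21600 / (0.422 mi²) = 2.001 in.
The 1-inch UH is the DRH scaled by (1 in)/d, so U_p = 22.5 × 1/2.001 = 11.2 cfs.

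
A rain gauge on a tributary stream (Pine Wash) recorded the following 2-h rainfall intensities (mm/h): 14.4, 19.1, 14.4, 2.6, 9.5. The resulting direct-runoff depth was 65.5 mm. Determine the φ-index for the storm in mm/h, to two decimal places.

φ ≈ 6.16 mm/h

Only the 4 blocks with intensity above φ contribute runoff: 14.4, 19.1, 14.4, 9.5 mm/h.
Σ(I−φ)·Δt = d  ⇒  (14.4+19.1+14.4+9.5 − 4φ)·2 = 65.5
φ = (57.40 − 65.5/2) / 4 = 6.16 mm/h.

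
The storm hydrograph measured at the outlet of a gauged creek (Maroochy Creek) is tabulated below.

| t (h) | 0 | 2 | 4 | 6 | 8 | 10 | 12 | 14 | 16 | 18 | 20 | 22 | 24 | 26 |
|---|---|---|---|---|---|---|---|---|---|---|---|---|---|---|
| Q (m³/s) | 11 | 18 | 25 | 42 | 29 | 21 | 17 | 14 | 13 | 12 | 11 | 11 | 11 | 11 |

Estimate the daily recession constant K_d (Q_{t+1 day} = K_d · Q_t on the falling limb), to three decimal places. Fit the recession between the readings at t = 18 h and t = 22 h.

K_d ≈ 0.593

Between t = 18 h and t = 22 h the flow falls from 12 to 11 m³/s over 2×2 h = 4 h.
Per-interval ratio K = (11/12)^(1/2) = 0.9574; K_d = K^(24/2) = 0.593.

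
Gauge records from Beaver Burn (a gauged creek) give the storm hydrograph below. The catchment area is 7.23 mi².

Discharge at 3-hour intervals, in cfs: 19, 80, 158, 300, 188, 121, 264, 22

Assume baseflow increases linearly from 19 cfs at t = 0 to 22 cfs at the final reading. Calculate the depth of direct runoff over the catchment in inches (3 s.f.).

Direct runoff: 0.00, 60.57, 138.14, 279.71, 167.29, 99.86, 242.43, 0.00 cfs; ΣQ_DR = 988.0 cfs.
V = ΣQ_DR · Δt = 988.0 × 10800 s = 1.067 × 10^7 ft³.
Over A = 7.23 mi², depth = V / A = 0.635 in.

d ≈ 0.635 in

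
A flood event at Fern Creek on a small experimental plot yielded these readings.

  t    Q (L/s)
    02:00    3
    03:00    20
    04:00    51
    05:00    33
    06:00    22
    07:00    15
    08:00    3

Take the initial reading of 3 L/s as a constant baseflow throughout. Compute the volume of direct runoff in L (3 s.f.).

Direct-runoff ordinates (Q − Q_b): 0.0, 17.0, 48.0, 30.0, 19.0, 12.0, 0.0 L/s.
ΣQ_DR = 126.0 L/s.
With Δt = 1 h = 3600 s, V = ΣQ_DR · Δt = 126.0 × 3600 = 4.54 × 10^5 L.

V ≈ 4.54 × 10^5 L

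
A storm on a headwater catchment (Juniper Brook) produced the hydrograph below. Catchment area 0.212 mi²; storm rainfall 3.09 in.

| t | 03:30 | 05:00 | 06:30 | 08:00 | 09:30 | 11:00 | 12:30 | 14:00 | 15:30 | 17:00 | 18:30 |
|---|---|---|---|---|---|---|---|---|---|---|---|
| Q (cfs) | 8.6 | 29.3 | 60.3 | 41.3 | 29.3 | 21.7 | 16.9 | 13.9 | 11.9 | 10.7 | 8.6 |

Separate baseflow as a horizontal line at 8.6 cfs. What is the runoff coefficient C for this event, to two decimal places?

ΣQ_DR = 157.9 cfs; V = ΣQ_DR·Δt = 8.527 × 10^5 ft³.
Runoff depth d = V / A = 1.731 in.
C = d / P = 1.731 / 3.09 = 0.56.

C ≈ 0.56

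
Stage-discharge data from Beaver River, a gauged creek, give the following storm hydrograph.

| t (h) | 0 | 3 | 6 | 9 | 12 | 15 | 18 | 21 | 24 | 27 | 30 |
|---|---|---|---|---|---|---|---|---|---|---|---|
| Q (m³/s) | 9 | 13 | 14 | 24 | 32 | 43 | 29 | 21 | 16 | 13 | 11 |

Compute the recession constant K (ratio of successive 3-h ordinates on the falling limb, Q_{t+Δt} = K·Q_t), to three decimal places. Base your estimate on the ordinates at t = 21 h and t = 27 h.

Using the recession-limb readings at t = 21 h and t = 27 h: Q falls from 21 to 13 m³/s over 2 intervals.
K = (Q₂/Q₁)^(1/2) = (13/21)^(1/2) = 0.787.

K ≈ 0.787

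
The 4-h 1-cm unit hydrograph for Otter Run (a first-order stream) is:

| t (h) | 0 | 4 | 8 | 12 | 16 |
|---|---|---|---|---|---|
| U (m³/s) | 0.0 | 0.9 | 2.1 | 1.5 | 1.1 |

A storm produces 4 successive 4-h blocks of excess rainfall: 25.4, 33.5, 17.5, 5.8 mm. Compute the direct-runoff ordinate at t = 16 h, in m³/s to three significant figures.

By discrete convolution, Q_j = Σ (P_i / 10 mm) · U_{j−i}.
At t = 16 h (j=4): Q = (25.4/10)·1.1 + (33.5/10)·1.5 + (17.5/10)·2.1 + (5.8/10)·0.9 = 12.0 m³/s.

Q ≈ 12.0 m³/s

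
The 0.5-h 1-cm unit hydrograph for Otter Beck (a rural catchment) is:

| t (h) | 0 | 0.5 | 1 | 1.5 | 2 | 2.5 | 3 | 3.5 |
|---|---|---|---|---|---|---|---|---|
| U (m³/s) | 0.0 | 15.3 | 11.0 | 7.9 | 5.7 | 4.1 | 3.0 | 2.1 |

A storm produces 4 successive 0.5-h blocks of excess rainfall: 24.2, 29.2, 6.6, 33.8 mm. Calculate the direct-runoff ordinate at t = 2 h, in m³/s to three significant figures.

By discrete convolution, Q_j = Σ (P_i / 10 mm) · U_{j−i}.
At t = 2 h (j=4): Q = (24.2/10)·5.7 + (29.2/10)·7.9 + (6.6/10)·11.0 + (33.8/10)·15.3 = 95.8 m³/s.

Q ≈ 95.8 m³/s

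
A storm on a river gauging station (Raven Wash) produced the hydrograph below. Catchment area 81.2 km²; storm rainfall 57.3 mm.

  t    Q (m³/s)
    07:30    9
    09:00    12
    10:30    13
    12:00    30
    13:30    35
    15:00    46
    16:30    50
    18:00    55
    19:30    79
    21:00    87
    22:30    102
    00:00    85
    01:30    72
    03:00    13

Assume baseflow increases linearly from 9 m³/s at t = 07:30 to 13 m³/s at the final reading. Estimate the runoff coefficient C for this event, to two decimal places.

C ≈ 0.62

ΣQ_DR = 534.0 m³/s; V = ΣQ_DR·Δt = 2.884 × 10^6 m³.
Runoff depth d = V / A = 35.51 mm.
C = d / P = 35.51 / 57.3 = 0.62.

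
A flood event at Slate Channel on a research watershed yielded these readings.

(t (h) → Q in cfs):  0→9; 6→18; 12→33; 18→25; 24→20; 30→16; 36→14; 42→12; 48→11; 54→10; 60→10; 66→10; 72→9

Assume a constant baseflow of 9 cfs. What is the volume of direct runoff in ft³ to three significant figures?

V ≈ 1.73 × 10^6 ft³

Direct-runoff ordinates (Q − Q_b): 0.0, 9.0, 24.0, 16.0, 11.0, 7.0, 5.0, 3.0, 2.0, 1.0, 1.0, 1.0, 0.0 cfs.
ΣQ_DR = 80.00 cfs.
With Δt = 6 h = 21600 s, V = ΣQ_DR · Δt = 80.00 × 21600 = 1.73 × 10^6 ft³.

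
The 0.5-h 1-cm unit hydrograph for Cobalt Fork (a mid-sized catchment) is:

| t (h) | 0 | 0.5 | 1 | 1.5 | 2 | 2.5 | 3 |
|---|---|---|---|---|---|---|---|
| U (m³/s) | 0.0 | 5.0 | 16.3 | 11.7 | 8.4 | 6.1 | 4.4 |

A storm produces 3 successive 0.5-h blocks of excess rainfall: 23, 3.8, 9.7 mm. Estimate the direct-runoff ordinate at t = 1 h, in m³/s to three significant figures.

Q ≈ 39.4 m³/s

By discrete convolution, Q_j = Σ (P_i / 10 mm) · U_{j−i}.
At t = 1 h (j=2): Q = (23/10)·16.3 + (3.8/10)·5.0 + (9.7/10)·0.0 = 39.4 m³/s.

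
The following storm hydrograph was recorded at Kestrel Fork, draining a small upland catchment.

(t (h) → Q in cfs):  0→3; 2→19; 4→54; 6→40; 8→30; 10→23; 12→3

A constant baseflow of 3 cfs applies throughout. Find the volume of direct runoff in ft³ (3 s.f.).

Direct-runoff ordinates (Q − Q_b): 0.0, 16.0, 51.0, 37.0, 27.0, 20.0, 0.0 cfs.
ΣQ_DR = 151.0 cfs.
With Δt = 2 h = 7200 s, V = ΣQ_DR · Δt = 151.0 × 7200 = 1.09 × 10^6 ft³.

V ≈ 1.09 × 10^6 ft³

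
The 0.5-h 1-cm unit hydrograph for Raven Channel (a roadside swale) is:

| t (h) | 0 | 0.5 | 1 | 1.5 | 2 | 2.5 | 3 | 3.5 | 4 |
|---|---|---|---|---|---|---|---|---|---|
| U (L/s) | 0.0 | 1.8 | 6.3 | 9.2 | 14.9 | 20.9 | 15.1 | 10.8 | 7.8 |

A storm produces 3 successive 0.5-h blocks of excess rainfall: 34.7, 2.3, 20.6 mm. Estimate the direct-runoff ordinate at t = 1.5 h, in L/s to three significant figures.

By discrete convolution, Q_j = Σ (P_i / 10 mm) · U_{j−i}.
At t = 1.5 h (j=3): Q = (34.7/10)·9.2 + (2.3/10)·6.3 + (20.6/10)·1.8 = 37.1 L/s.

Q ≈ 37.1 L/s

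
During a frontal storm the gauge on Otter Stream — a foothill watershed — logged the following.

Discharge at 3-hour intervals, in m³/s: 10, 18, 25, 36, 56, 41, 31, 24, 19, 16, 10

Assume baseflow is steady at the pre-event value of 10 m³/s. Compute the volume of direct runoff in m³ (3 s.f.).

V ≈ 1.90 × 10^6 m³

Direct-runoff ordinates (Q − Q_b): 0.0, 8.0, 15.0, 26.0, 46.0, 31.0, 21.0, 14.0, 9.0, 6.0, 0.0 m³/s.
ΣQ_DR = 176.0 m³/s.
With Δt = 3 h = 10800 s, V = ΣQ_DR · Δt = 176.0 × 10800 = 1.90 × 10^6 m³.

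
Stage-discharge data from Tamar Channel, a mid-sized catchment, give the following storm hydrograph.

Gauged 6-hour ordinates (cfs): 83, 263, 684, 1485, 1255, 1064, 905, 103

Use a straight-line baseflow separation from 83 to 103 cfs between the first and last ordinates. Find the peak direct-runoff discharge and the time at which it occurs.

Subtracting baseflow gives direct-runoff ordinates: 0.00, 177.14, 595.29, 1393.43, 1160.57, 966.71, 804.86, 0.00 cfs.
The maximum is 1393.43 cfs, occurring at the reading for t = 18 h.

Q_p = 1393.43 cfs at t = 18 h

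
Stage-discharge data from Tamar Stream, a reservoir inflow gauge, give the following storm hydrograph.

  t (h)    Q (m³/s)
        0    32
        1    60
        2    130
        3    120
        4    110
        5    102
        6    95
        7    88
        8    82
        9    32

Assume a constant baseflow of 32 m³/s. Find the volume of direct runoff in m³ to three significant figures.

V ≈ 1.91 × 10^6 m³

Direct-runoff ordinates (Q − Q_b): 0.0, 28.0, 98.0, 88.0, 78.0, 70.0, 63.0, 56.0, 50.0, 0.0 m³/s.
ΣQ_DR = 531.0 m³/s.
With Δt = 1 h = 3600 s, V = ΣQ_DR · Δt = 531.0 × 3600 = 1.91 × 10^6 m³.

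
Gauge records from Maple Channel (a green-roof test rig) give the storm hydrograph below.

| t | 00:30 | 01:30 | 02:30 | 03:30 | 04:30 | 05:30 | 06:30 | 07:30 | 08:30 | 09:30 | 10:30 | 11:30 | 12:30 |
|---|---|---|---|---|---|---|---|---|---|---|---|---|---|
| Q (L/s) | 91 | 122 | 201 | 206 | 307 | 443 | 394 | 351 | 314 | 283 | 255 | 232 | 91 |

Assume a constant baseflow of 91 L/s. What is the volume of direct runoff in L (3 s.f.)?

Direct-runoff ordinates (Q − Q_b): 0.0, 31.0, 110.0, 115.0, 216.0, 352.0, 303.0, 260.0, 223.0, 192.0, 164.0, 141.0, 0.0 L/s.
ΣQ_DR = 2107 L/s.
With Δt = 1 h = 3600 s, V = ΣQ_DR · Δt = 2107 × 3600 = 7.59 × 10^6 L.

V ≈ 7.59 × 10^6 L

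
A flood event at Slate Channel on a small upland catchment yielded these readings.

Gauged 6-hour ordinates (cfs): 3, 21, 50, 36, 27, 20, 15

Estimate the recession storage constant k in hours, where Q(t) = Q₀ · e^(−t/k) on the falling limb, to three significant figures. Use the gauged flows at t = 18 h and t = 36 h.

On the falling limb, Q drops from 36 to 15 cfs between t = 18 h and t = 36 h (Δt = 18 h).
k = −Δt / ln(Q₂/Q₁) = −18 / ln(15/36) = 20.6 h.

k ≈ 20.6 h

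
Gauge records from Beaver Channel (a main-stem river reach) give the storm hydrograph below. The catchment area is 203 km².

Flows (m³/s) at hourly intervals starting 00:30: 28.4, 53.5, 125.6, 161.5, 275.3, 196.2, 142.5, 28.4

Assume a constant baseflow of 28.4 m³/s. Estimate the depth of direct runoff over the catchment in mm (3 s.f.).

d ≈ 13.9 mm

Direct runoff: 0.0, 25.1, 97.2, 133.1, 246.9, 167.8, 114.1, 0.0 m³/s; ΣQ_DR = 784.2 m³/s.
V = ΣQ_DR · Δt = 784.2 × 3600 s = 2.823 × 10^6 m³.
Over A = 203 km², depth = V / A = 13.9 mm.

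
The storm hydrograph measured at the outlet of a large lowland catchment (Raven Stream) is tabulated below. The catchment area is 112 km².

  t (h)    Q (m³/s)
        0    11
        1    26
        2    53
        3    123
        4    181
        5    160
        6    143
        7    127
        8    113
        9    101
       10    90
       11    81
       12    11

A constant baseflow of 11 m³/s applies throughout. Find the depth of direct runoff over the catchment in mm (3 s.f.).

Direct runoff: 0.0, 15.0, 42.0, 112.0, 170.0, 149.0, 132.0, 116.0, 102.0, 90.0, 79.0, 70.0, 0.0 m³/s; ΣQ_DR = 1077 m³/s.
V = ΣQ_DR · Δt = 1077 × 3600 s = 3.877 × 10^6 m³.
Over A = 112 km², depth = V / A = 34.6 mm.

d ≈ 34.6 mm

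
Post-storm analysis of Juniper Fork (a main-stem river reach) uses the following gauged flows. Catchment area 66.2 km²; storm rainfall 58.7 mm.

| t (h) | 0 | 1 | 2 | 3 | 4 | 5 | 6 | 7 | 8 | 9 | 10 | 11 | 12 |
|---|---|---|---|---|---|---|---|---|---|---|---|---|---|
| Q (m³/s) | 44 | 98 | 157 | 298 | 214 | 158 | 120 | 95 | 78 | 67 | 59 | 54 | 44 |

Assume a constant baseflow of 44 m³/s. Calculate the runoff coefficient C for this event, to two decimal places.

C ≈ 0.85

ΣQ_DR = 914.0 m³/s; V = ΣQ_DR·Δt = 3.290 × 10^6 m³.
Runoff depth d = V / A = 49.70 mm.
C = d / P = 49.70 / 58.7 = 0.85.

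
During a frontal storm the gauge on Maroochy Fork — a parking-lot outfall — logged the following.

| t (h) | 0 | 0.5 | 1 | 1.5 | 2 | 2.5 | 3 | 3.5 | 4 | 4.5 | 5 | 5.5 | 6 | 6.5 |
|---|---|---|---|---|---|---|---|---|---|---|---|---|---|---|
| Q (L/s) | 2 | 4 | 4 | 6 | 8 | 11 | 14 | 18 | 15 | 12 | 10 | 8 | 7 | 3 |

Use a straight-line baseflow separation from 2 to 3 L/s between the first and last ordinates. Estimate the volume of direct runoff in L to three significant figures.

V ≈ 1.57 × 10^5 L

Direct-runoff ordinates (Q − Q_b): 0.00, 1.92, 1.85, 3.77, 5.69, 8.62, 11.54, 15.46, 12.38, 9.31, 7.23, 5.15, 4.08, 0.00 L/s.
ΣQ_DR = 87.00 L/s.
With Δt = 0.5 h = 1800 s, V = ΣQ_DR · Δt = 87.00 × 1800 = 1.57 × 10^5 L.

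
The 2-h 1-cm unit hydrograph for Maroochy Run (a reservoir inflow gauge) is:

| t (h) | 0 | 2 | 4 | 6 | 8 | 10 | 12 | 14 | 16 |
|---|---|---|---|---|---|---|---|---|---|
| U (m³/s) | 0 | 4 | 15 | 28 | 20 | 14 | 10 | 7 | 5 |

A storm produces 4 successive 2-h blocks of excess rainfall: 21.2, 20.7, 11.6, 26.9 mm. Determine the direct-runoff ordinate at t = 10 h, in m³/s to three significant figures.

By discrete convolution, Q_j = Σ (P_i / 10 mm) · U_{j−i}.
At t = 10 h (j=5): Q = (21.2/10)·14 + (20.7/10)·20 + (11.6/10)·28 + (26.9/10)·15 = 144 m³/s.

Q ≈ 144 m³/s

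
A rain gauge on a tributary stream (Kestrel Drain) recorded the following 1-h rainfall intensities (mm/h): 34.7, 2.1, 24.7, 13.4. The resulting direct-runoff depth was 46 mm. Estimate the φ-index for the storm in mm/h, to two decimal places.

φ ≈ 8.93 mm/h

Only the 3 blocks with intensity above φ contribute runoff: 34.7, 24.7, 13.4 mm/h.
Σ(I−φ)·Δt = d  ⇒  (34.7+24.7+13.4 − 3φ)·1 = 46
φ = (72.80 − 46/1) / 3 = 8.93 mm/h.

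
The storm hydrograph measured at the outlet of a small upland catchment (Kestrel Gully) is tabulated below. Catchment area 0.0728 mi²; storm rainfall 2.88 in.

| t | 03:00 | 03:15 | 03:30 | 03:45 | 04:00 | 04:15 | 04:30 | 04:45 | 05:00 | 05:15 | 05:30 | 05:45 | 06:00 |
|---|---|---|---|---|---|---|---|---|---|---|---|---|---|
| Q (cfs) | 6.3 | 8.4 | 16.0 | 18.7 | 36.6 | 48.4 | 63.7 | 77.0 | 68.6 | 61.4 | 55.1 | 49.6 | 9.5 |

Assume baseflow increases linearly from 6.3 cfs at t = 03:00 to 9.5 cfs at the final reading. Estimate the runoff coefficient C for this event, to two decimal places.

ΣQ_DR = 416.6 cfs; V = ΣQ_DR·Δt = 3.749 × 10^5 ft³.
Runoff depth d = V / A = 2.217 in.
C = d / P = 2.217 / 2.88 = 0.77.

C ≈ 0.77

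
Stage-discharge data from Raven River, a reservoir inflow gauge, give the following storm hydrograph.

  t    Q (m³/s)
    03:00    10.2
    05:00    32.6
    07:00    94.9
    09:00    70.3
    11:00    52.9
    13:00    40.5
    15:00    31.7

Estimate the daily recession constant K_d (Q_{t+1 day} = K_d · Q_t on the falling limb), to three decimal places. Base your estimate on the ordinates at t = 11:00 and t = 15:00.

Between t = 11:00 and t = 15:00 the flow falls from 52.9 to 31.7 m³/s over 2×2 h = 4 h.
Per-interval ratio K = (31.7/52.9)^(1/2) = 0.7741; K_d = K^(24/2) = 0.046.

K_d ≈ 0.046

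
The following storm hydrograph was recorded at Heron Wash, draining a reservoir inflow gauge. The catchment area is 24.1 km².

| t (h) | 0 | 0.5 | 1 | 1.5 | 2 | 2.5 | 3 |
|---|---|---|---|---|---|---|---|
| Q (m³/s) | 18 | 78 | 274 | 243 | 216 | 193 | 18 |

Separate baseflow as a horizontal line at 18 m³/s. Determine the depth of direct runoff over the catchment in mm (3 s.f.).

Direct runoff: 0.0, 60.0, 256.0, 225.0, 198.0, 175.0, 0.0 m³/s; ΣQ_DR = 914.0 m³/s.
V = ΣQ_DR · Δt = 914.0 × 1800 s = 1.645 × 10^6 m³.
Over A = 24.1 km², depth = V / A = 68.3 mm.

d ≈ 68.3 mm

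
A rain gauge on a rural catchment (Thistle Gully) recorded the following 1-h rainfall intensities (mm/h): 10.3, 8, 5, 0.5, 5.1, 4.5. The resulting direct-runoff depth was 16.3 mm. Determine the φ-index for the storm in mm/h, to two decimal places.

Only the 5 blocks with intensity above φ contribute runoff: 10.3, 8, 5, 5.1, 4.5 mm/h.
Σ(I−φ)·Δt = d  ⇒  (10.3+8+5+5.1+4.5 − 5φ)·1 = 16.3
φ = (32.90 − 16.3/1) / 5 = 3.32 mm/h.

φ ≈ 3.32 mm/h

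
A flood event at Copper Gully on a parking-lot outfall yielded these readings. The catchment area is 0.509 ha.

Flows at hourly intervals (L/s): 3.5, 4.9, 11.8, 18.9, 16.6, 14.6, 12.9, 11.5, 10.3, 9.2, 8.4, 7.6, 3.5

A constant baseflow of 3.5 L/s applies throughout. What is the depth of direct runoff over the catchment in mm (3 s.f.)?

Direct runoff: 0.0, 1.4, 8.3, 15.4, 13.1, 11.1, 9.4, 8.0, 6.8, 5.7, 4.9, 4.1, 0.0 L/s; ΣQ_DR = 88.20 L/s.
V = ΣQ_DR · Δt = 88.20 × 3600 s = 3.175 × 10^5 L.
Over A = 0.509 ha, depth = V / A = 62.4 mm.

d ≈ 62.4 mm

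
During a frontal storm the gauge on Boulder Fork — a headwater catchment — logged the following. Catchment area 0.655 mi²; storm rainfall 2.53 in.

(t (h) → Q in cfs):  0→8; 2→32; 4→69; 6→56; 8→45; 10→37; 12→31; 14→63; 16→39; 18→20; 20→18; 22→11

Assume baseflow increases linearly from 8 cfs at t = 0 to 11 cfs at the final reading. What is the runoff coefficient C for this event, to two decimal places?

C ≈ 0.59

ΣQ_DR = 315.0 cfs; V = ΣQ_DR·Δt = 2.268 × 10^6 ft³.
Runoff depth d = V / A = 1.490 in.
C = d / P = 1.490 / 2.53 = 0.59.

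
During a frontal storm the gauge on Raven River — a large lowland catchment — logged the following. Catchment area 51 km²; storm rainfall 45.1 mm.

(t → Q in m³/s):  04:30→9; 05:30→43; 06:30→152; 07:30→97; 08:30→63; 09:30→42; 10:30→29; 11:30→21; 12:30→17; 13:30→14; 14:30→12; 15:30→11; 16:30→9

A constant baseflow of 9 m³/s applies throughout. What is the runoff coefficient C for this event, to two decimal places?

ΣQ_DR = 402.0 m³/s; V = ΣQ_DR·Δt = 1.447 × 10^6 m³.
Runoff depth d = V / A = 28.38 mm.
C = d / P = 28.38 / 45.1 = 0.63.

C ≈ 0.63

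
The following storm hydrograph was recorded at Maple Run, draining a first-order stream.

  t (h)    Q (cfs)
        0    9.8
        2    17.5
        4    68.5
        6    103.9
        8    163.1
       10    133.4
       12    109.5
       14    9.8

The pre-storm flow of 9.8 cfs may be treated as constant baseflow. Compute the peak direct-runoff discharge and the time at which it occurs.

Q_p = 153.3 cfs at t = 8 h

Subtracting baseflow gives direct-runoff ordinates: 0.0, 7.7, 58.7, 94.1, 153.3, 123.6, 99.7, 0.0 cfs.
The maximum is 153.3 cfs, occurring at the reading for t = 8 h.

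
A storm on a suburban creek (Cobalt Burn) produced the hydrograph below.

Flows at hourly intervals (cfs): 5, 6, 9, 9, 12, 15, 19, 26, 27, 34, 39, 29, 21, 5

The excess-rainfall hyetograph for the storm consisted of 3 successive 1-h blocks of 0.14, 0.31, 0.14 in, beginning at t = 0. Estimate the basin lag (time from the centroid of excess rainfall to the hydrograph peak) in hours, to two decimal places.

Centroid of excess rainfall: t_c = Σ P_i·t̄_i / ΣP_i = 1.5000 h (block centres at 0.5, 1.5, 2.5 h).
Hydrograph peak occurs at t = 10 h, so basin lag t_L = 10 − 1.5000 = 8.50 h.

t_L ≈ 8.50 h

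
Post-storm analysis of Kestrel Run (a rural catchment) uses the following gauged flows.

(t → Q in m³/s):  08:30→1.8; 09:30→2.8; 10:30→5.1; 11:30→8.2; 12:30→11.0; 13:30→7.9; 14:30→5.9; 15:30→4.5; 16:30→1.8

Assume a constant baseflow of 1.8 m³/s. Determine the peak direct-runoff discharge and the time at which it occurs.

Q_p = 9.2 m³/s at t = 12:30

Subtracting baseflow gives direct-runoff ordinates: 0.0, 1.0, 3.3, 6.4, 9.2, 6.1, 4.1, 2.7, 0.0 m³/s.
The maximum is 9.2 m³/s, occurring at the reading for t = 12:30.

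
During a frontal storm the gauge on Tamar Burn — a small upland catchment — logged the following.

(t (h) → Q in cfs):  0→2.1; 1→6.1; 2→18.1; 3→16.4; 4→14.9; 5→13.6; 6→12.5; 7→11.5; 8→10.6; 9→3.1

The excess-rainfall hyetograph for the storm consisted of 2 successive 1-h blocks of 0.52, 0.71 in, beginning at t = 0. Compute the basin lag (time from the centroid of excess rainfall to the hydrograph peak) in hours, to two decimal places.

Centroid of excess rainfall: t_c = Σ P_i·t̄_i / ΣP_i = 1.0772 h (block centres at 0.5, 1.5 h).
Hydrograph peak occurs at t = 2 h, so basin lag t_L = 2 − 1.0772 = 0.92 h.

t_L ≈ 0.92 h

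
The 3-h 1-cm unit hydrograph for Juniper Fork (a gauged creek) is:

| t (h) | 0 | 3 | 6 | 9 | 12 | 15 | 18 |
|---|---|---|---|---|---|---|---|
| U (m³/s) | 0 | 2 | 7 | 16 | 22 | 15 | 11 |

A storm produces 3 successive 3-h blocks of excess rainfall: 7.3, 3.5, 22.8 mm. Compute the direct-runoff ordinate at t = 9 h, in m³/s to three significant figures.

Q ≈ 18.7 m³/s

By discrete convolution, Q_j = Σ (P_i / 10 mm) · U_{j−i}.
At t = 9 h (j=3): Q = (7.3/10)·16 + (3.5/10)·7 + (22.8/10)·2 = 18.7 m³/s.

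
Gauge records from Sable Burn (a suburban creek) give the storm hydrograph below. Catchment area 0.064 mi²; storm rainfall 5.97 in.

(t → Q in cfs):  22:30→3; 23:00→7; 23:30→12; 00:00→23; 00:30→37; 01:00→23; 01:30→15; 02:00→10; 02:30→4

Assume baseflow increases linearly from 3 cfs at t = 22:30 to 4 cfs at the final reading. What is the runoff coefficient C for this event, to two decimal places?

ΣQ_DR = 102.5 cfs; V = ΣQ_DR·Δt = 1.845 × 10^5 ft³.
Runoff depth d = V / A = 1.241 in.
C = d / P = 1.241 / 5.97 = 0.21.

C ≈ 0.21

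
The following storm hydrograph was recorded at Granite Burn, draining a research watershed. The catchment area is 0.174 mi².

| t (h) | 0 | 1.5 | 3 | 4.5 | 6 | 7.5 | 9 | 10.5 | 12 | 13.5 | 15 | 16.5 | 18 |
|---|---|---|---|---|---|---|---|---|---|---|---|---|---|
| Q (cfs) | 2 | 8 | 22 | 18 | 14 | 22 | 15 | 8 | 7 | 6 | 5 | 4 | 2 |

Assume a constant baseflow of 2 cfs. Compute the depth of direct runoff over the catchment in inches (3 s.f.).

Direct runoff: 0.0, 6.0, 20.0, 16.0, 12.0, 20.0, 13.0, 6.0, 5.0, 4.0, 3.0, 2.0, 0.0 cfs; ΣQ_DR = 107.0 cfs.
V = ΣQ_DR · Δt = 107.0 × 5400 s = 5.778 × 10^5 ft³.
Over A = 0.174 mi², depth = V / A = 1.43 in.

d ≈ 1.43 in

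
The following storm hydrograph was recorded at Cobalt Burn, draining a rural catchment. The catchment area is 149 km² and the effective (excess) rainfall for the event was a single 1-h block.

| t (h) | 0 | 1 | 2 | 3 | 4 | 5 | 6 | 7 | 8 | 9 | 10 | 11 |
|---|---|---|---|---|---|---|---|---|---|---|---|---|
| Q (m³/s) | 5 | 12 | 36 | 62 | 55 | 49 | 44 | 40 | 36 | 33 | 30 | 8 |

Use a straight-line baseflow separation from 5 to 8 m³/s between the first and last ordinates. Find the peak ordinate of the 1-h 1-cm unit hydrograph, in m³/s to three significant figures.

U_p ≈ 70.0 m³/s

Direct runoff: 0.00, 6.73, 30.45, 56.18, 48.91, 42.64, 37.36, 33.09, 28.82, 25.55, 22.27, 0.00 m³/s; ΣQ_DR = 332.0 m³/s, peak = 56.18 m³/s.
Runoff depth d = ΣQ_DR·Δt / A = 332.0 × 3600 / (149 km²) = 8.021 mm.
The 1-cm UH is the DRH scaled by (10 mm)/d, so U_p = 56.18 × 10/8.021 = 70.0 m³/s.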